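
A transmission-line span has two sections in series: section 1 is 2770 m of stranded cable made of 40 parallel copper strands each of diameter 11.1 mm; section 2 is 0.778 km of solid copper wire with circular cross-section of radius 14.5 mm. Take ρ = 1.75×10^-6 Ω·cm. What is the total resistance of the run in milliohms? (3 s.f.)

ρ = 1.75×10^-6 Ω·cm = 1.75×10^-8 Ω·m
Section 1: A_strand = π(5.5500e-03)² = 9.677e-05 m²; R₁ = ρL/(N·A_s) = (1.75×10^-8)(2770)/(40×9.677e-05) = 0.01252 Ω
Section 2: A = πr² = π(1.4500e-02 m)² = 6.605e-04 m²
R₂ = (1.75×10^-8)(778)/(6.605e-04) = 0.02061 Ω
R = R₁ + R₂ = 33.1 mΩ

33.1 mΩ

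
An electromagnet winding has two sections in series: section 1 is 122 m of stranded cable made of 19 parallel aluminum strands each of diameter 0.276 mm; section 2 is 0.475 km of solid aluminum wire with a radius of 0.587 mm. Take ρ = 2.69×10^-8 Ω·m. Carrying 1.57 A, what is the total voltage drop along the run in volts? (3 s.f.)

23.1 V

Section 1: A_strand = π(1.3800e-04)² = 5.983e-08 m²; R₁ = ρL/(N·A_s) = (2.69×10^-8)(122)/(19×5.983e-08) = 2.887 Ω
Section 2: A = πr² = π(5.8700e-04 m)² = 1.082e-06 m²
R₂ = (2.69×10^-8)(475)/(1.082e-06) = 11.8 Ω
R = R₁ + R₂ = 14.69 Ω
V = IR = 1.57 × 14.69 = 23.1 V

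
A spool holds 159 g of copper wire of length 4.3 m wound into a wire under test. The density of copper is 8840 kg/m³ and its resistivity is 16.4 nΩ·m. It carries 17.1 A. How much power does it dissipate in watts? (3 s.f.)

ρ = 16.4 nΩ·m = 1.64×10^-8 Ω·m
A = m/(density·L) = 0.159/(8840×4.3) = 4.1829e-06 m²
R = ρL/A = (1.64×10^-8)(4.3)/(4.1829e-06) = 0.01686 Ω
P = I²R = (17.1)² × 0.01686 = 4.93 W

4.93 W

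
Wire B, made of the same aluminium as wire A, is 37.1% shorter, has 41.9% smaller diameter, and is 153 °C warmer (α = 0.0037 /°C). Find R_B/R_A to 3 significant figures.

R ∝ ρL/d² with ρ ∝ (1+αΔT), so R_B/R_A = (1 − 37.1/100) × (1 − 41.9/100)⁻² × (1 + 0.0037×153)
= 0.629 × 2.962 × 1.566 = 2.92

2.92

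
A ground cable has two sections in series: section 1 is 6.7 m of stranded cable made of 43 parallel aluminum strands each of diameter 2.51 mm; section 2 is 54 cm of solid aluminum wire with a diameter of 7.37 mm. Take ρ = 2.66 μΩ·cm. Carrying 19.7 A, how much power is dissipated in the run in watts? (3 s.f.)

ρ = 2.66 μΩ·cm = 2.66×10^-8 Ω·m
Section 1: A_strand = π(1.2550e-03)² = 4.948e-06 m²; R₁ = ρL/(N·A_s) = (2.66×10^-8)(6.7)/(43×4.948e-06) = 8.376×10^-4 Ω
Section 2: A = π(d/2)² = π(3.6850e-03 m)² = 4.266e-05 m²
R₂ = (2.66×10^-8)(0.54)/(4.266e-05) = 3.367×10^-4 Ω
R = R₁ + R₂ = 0.001174 Ω
P = I²R = (19.7)² × 0.001174 = 0.456 W

0.456 W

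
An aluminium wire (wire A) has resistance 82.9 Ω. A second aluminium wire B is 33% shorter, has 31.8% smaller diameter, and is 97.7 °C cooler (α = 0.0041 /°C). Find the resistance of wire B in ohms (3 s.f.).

R ∝ ρL/d² with ρ ∝ (1+αΔT), so R_B/R_A = (1 − 33/100) × (1 − 31.8/100)⁻² × (1 − 0.0041×97.7)
= 0.67 × 2.15 × 0.5994 = 0.8635
R_B = 0.8635 × 82.9 = 71.6 Ω

71.6 Ω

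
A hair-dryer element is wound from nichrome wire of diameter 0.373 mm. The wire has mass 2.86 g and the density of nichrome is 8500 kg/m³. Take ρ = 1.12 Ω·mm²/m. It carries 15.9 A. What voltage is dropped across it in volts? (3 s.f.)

502 V

ρ = 1.12 Ω·mm²/m = 1.12×10^-6 Ω·m
A = π(d/2)² = π(1.8650e-04 m)² = 1.0927e-07 m²
L = m/(density·A) = 0.00286/(8500×1.0927e-07) = 3.079 m
R = ρL/A = (1.12×10^-6)(3.079)/(1.0927e-07) = 31.56 Ω
V = IR = 15.9 × 31.56 = 502 V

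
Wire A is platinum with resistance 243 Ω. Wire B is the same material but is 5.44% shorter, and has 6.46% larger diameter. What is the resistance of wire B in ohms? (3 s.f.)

R ∝ L/d², so R_B/R_A = (1 − 5.44/100) × (1 + 6.46/100)⁻²
= 0.9456 × 0.8823 = 0.8343
R_B = 0.8343 × 243 = 203 Ω

203 Ω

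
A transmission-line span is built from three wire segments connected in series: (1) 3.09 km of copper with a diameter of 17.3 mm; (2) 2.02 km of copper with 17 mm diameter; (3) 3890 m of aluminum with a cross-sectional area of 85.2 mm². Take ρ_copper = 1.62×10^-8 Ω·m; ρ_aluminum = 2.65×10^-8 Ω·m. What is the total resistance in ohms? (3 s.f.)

Seg 1: A = π(d/2)² = π(8.6500e-03 m)² = 2.351e-04 m²
R_1 = (1.62×10^-8)(3090)/(2.351e-04) = 0.213 Ω
Seg 2: A = π(d/2)² = π(8.5000e-03 m)² = 2.270e-04 m²
R_2 = (1.62×10^-8)(2020)/(2.270e-04) = 0.1442 Ω
Seg 3: A = 85.2 mm² = 8.520e-05 m²
R_3 = (2.65×10^-8)(3890)/(8.520e-05) = 1.21 Ω
R_total = R_1 + R_2 + R_3 = 1.57 Ω

1.57 Ω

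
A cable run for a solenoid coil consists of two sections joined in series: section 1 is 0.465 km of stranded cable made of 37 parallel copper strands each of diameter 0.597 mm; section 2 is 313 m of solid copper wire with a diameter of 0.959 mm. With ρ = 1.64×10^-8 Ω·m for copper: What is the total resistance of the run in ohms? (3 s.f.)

Section 1: A_strand = π(2.9850e-04)² = 2.799e-07 m²; R₁ = ρL/(N·A_s) = (1.64×10^-8)(465)/(37×2.799e-07) = 0.7363 Ω
Section 2: A = π(d/2)² = π(4.7950e-04 m)² = 7.223e-07 m²
R₂ = (1.64×10^-8)(313)/(7.223e-07) = 7.107 Ω
R = R₁ + R₂ = 7.84 Ω

7.84 Ω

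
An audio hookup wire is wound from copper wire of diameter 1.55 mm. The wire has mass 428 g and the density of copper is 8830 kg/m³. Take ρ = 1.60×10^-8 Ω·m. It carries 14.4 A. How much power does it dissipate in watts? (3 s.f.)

A = π(d/2)² = π(7.7500e-04 m)² = 1.8869e-06 m²
L = m/(density·A) = 0.428/(8830×1.8869e-06) = 25.69 m
R = ρL/A = (1.60×10^-8)(25.69)/(1.8869e-06) = 0.2178 Ω
P = I²R = (14.4)² × 0.2178 = 45.2 W

45.2 W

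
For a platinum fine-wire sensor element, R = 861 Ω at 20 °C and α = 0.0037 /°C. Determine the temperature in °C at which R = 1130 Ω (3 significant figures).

104 °C

R = R₀(1 + α(T − T₀)) ⇒ T = T₀ + (R/R₀ − 1)/α
T = 20 + (1130/861 − 1)/0.0037 = 20 + (0.3124)/0.0037 = 104 °C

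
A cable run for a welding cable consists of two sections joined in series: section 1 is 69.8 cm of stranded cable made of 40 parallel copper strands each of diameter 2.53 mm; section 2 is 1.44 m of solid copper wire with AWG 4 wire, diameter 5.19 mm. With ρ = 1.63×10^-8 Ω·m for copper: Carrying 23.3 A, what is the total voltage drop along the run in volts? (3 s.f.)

0.0272 V

Section 1: A_strand = π(1.2650e-03)² = 5.027e-06 m²; R₁ = ρL/(N·A_s) = (1.63×10^-8)(0.698)/(40×5.027e-06) = 5.658×10^-5 Ω
Section 2: A = π(5.19/2 mm)² = π(2.5950e-03 m)² = 2.116e-05 m²
R₂ = (1.63×10^-8)(1.44)/(2.116e-05) = 0.001109 Ω
R = R₁ + R₂ = 0.001166 Ω
V = IR = 23.3 × 0.001166 = 0.0272 V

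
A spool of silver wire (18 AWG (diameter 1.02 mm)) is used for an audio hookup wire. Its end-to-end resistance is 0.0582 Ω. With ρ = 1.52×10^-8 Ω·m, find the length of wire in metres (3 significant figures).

A = π(1.02/2 mm)² = π(5.1000e-04 m)² = 8.171e-07 m²
L = RA/ρ = (0.0582)(8.171e-07)/(1.52×10^-8) = 3.13 m

3.13 m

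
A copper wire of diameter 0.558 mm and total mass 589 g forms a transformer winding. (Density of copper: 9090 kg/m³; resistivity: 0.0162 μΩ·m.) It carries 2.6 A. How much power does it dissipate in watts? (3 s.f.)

119 W

ρ = 0.0162 μΩ·m = 1.62×10^-8 Ω·m
A = π(d/2)² = π(2.7900e-04 m)² = 2.4454e-07 m²
L = m/(density·A) = 0.589/(9090×2.4454e-07) = 265 m
R = ρL/A = (1.62×10^-8)(265)/(2.4454e-07) = 17.55 Ω
P = I²R = (2.6)² × 17.55 = 119 W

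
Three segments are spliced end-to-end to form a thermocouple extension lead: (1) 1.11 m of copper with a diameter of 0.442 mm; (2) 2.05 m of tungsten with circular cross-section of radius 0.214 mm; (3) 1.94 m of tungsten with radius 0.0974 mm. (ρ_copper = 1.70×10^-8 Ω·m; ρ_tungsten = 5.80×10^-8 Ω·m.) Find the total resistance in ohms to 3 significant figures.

Seg 1: A = π(d/2)² = π(2.2100e-04 m)² = 1.534e-07 m²
R_1 = (1.70×10^-8)(1.11)/(1.534e-07) = 0.123 Ω
Seg 2: A = πr² = π(2.1400e-04 m)² = 1.439e-07 m²
R_2 = (5.80×10^-8)(2.05)/(1.439e-07) = 0.8264 Ω
Seg 3: A = πr² = π(9.7400e-05 m)² = 2.980e-08 m²
R_3 = (5.80×10^-8)(1.94)/(2.980e-08) = 3.775 Ω
R_total = R_1 + R_2 + R_3 = 4.72 Ω

4.72 Ω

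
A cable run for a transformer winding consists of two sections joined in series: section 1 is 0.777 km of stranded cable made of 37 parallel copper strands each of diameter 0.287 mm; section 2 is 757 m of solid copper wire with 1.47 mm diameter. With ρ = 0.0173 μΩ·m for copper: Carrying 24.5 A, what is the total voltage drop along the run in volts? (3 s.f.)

327 V

ρ = 0.0173 μΩ·m = 1.73×10^-8 Ω·m
Section 1: A_strand = π(1.4350e-04)² = 6.469e-08 m²; R₁ = ρL/(N·A_s) = (1.73×10^-8)(777)/(37×6.469e-08) = 5.616 Ω
Section 2: A = π(d/2)² = π(7.3500e-04 m)² = 1.697e-06 m²
R₂ = (1.73×10^-8)(757)/(1.697e-06) = 7.716 Ω
R = R₁ + R₂ = 13.33 Ω
V = IR = 24.5 × 13.33 = 327 V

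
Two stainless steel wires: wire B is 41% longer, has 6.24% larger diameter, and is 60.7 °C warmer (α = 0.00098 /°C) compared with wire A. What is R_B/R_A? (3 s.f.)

R ∝ ρL/d² with ρ ∝ (1+αΔT), so R_B/R_A = (1 + 41/100) × (1 + 6.24/100)⁻² × (1 + 0.00098×60.7)
= 1.41 × 0.886 × 1.06 = 1.32

1.32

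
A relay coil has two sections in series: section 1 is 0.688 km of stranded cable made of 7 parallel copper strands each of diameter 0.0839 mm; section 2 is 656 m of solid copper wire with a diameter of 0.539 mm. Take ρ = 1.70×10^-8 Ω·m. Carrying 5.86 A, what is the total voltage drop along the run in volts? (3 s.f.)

2060 V

Section 1: A_strand = π(4.1950e-05)² = 5.529e-09 m²; R₁ = ρL/(N·A_s) = (1.70×10^-8)(688)/(7×5.529e-09) = 302.2 Ω
Section 2: A = π(d/2)² = π(2.6950e-04 m)² = 2.282e-07 m²
R₂ = (1.70×10^-8)(656)/(2.282e-07) = 48.87 Ω
R = R₁ + R₂ = 351.1 Ω
V = IR = 5.86 × 351.1 = 2060 V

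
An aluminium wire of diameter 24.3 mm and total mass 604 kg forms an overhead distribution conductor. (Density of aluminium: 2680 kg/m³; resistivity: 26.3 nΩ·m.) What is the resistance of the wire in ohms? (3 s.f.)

0.0276 Ω

ρ = 26.3 nΩ·m = 2.63×10^-8 Ω·m
A = π(d/2)² = π(1.2150e-02 m)² = 4.6377e-04 m²
L = m/(density·A) = 604/(2680×4.6377e-04) = 486 m
R = ρL/A = (2.63×10^-8)(486)/(4.6377e-04) = 0.0276 Ω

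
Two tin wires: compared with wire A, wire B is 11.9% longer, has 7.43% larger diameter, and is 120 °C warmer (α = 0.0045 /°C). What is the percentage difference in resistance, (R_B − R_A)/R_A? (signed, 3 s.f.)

R ∝ ρL/d² with ρ ∝ (1+αΔT), so R_B/R_A = (1 + 11.9/100) × (1 + 7.43/100)⁻² × (1 + 0.0045×120)
= 1.119 × 0.8665 × 1.54 = 1.493
(R_B − R_A)/R_A = 1.493 − 1 = 49.3%

49.3%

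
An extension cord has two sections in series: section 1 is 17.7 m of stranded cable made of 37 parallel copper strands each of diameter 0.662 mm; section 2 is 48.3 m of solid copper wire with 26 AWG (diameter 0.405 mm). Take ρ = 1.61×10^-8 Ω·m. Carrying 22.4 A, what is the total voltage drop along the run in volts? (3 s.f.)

Section 1: A_strand = π(3.3100e-04)² = 3.442e-07 m²; R₁ = ρL/(N·A_s) = (1.61×10^-8)(17.7)/(37×3.442e-07) = 0.02238 Ω
Section 2: A = π(0.405/2 mm)² = π(2.0250e-04 m)² = 1.288e-07 m²
R₂ = (1.61×10^-8)(48.3)/(1.288e-07) = 6.036 Ω
R = R₁ + R₂ = 6.059 Ω
V = IR = 22.4 × 6.059 = 136 V

136 V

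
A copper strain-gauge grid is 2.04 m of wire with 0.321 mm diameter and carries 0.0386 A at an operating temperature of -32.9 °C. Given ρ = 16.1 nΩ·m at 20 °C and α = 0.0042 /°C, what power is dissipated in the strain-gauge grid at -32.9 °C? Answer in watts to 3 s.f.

4.70×10^-4 W

ρ = 16.1 nΩ·m = 1.61×10^-8 Ω·m
A = π(d/2)² = π(1.6050e-04 m)² = 8.093e-08 m²
R₍20₎ = ρL/A = (1.61×10^-8)(2.04)/(8.093e-08) = 0.4058 Ω
R₍-32.9₎ = R₍20₎(1 + αΔT) = 0.4058 × (1 + 0.0042×-52.9) = 0.3157 Ω
P = I²R = (0.0386)² × 0.3157 = 4.70×10^-4 W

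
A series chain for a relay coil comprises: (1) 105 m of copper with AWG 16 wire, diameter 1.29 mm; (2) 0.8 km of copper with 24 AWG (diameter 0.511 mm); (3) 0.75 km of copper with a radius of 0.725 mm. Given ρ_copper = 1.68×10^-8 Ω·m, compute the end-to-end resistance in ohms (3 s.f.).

74.5 Ω

Seg 1: A = π(1.29/2 mm)² = π(6.4500e-04 m)² = 1.307e-06 m²
R_1 = (1.68×10^-8)(105)/(1.307e-06) = 1.35 Ω
Seg 2: A = π(0.511/2 mm)² = π(2.5550e-04 m)² = 2.051e-07 m²
R_2 = (1.68×10^-8)(800)/(2.051e-07) = 65.53 Ω
Seg 3: A = πr² = π(7.2500e-04 m)² = 1.651e-06 m²
R_3 = (1.68×10^-8)(750)/(1.651e-06) = 7.63 Ω
R_total = R_1 + R_2 + R_3 = 74.5 Ω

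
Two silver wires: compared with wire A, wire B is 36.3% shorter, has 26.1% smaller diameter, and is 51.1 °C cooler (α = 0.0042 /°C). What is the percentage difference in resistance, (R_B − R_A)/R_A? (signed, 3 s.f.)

-8.39%

R ∝ ρL/d² with ρ ∝ (1+αΔT), so R_B/R_A = (1 − 36.3/100) × (1 − 26.1/100)⁻² × (1 − 0.0042×51.1)
= 0.637 × 1.831 × 0.7854 = 0.9161
(R_B − R_A)/R_A = 0.9161 − 1 = -8.39%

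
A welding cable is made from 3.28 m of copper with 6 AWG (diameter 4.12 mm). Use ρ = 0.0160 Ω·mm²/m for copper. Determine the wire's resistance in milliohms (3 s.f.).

ρ = 0.0160 Ω·mm²/m = 1.60×10^-8 Ω·m
A = π(4.12/2 mm)² = π(2.0600e-03 m)² = 1.333e-05 m²
R = ρL/A = (1.60×10^-8)(3.28 m)/(1.333e-05 m²) = 3.94 mΩ

3.94 mΩ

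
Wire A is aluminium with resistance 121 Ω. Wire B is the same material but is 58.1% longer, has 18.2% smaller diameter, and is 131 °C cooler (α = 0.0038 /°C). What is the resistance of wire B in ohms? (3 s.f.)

144 Ω

R ∝ ρL/d² with ρ ∝ (1+αΔT), so R_B/R_A = (1 + 58.1/100) × (1 − 18.2/100)⁻² × (1 − 0.0038×131)
= 1.581 × 1.494 × 0.5022 = 1.187
R_B = 1.187 × 121 = 144 Ω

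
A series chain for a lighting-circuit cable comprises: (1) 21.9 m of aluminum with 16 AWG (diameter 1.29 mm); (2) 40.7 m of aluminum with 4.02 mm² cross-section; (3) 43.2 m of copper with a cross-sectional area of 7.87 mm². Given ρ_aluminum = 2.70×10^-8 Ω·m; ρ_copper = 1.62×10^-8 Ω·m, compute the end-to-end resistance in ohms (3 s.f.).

Seg 1: A = π(1.29/2 mm)² = π(6.4500e-04 m)² = 1.307e-06 m²
R_1 = (2.70×10^-8)(21.9)/(1.307e-06) = 0.4524 Ω
Seg 2: A = 4.02 mm² = 4.020e-06 m²
R_2 = (2.70×10^-8)(40.7)/(4.020e-06) = 0.2734 Ω
Seg 3: A = 7.87 mm² = 7.870e-06 m²
R_3 = (1.62×10^-8)(43.2)/(7.870e-06) = 0.08893 Ω
R_total = R_1 + R_2 + R_3 = 0.815 Ω

0.815 Ω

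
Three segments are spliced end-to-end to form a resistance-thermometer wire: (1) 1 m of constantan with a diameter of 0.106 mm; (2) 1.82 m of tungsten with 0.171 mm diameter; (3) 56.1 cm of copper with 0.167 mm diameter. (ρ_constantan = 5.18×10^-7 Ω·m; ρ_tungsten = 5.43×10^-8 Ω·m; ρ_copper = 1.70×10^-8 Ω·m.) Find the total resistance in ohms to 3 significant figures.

63.4 Ω

Seg 1: A = π(d/2)² = π(5.3000e-05 m)² = 8.825e-09 m²
R_1 = (5.18×10^-7)(1)/(8.825e-09) = 58.7 Ω
Seg 2: A = π(d/2)² = π(8.5500e-05 m)² = 2.297e-08 m²
R_2 = (5.43×10^-8)(1.82)/(2.297e-08) = 4.303 Ω
Seg 3: A = π(d/2)² = π(8.3500e-05 m)² = 2.190e-08 m²
R_3 = (1.70×10^-8)(0.561)/(2.190e-08) = 0.4354 Ω
R_total = R_1 + R_2 + R_3 = 63.4 Ω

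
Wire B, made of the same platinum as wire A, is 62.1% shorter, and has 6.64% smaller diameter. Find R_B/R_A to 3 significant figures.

0.435

R ∝ L/d², so R_B/R_A = (1 − 62.1/100) × (1 − 6.64/100)⁻²
= 0.379 × 1.147 = 0.435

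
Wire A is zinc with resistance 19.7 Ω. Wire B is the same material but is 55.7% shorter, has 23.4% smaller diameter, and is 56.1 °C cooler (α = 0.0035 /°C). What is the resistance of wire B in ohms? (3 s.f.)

R ∝ ρL/d² with ρ ∝ (1+αΔT), so R_B/R_A = (1 − 55.7/100) × (1 − 23.4/100)⁻² × (1 − 0.0035×56.1)
= 0.443 × 1.704 × 0.8036 = 0.6068
R_B = 0.6068 × 19.7 = 12.0 Ω

12.0 Ω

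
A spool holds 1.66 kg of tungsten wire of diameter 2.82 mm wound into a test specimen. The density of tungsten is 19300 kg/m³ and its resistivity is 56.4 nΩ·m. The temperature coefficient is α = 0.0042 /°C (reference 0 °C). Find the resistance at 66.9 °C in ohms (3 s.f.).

ρ = 56.4 nΩ·m = 5.64×10^-8 Ω·m
A = π(d/2)² = π(1.4100e-03 m)² = 6.2458e-06 m²
L = m/(density·A) = 1.66/(19300×6.2458e-06) = 13.77 m
R = ρL/A = (5.64×10^-8)(13.77)/(6.2458e-06) = 0.1244 Ω
R(66.9 °C) = 0.1244 × (1 + 0.0042×66.9) = 0.159 Ω

0.159 Ω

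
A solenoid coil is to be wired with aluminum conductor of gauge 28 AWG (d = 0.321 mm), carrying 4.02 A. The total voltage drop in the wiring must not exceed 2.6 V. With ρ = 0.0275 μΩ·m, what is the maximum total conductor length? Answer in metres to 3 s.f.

1.90 m

ρ = 0.0275 μΩ·m = 2.75×10^-8 Ω·m
A = π(0.321/2 mm)² = π(1.6050e-04 m)² = 8.093e-08 m²
L_max = V_max·A/(1·ρI) = (2.6)(8.093e-08)/(2.75×10^-8×4.02) = 1.90 m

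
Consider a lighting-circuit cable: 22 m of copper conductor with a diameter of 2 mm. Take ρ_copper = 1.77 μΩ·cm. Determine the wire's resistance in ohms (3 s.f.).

ρ = 1.77 μΩ·cm = 1.77×10^-8 Ω·m
A = π(d/2)² = π(1.0000e-03 m)² = 3.142e-06 m²
R = ρL/A = (1.77×10^-8)(22 m)/(3.142e-06 m²) = 0.124 Ω

0.124 Ω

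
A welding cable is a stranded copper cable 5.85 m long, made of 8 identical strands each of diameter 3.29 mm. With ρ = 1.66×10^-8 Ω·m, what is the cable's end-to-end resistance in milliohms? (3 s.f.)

A_strand = π(1.6450e-03 m)² = 8.501e-06 m²
R_strand = ρL/A = (1.66×10^-8)(5.85)/(8.501e-06) = 0.01142 Ω
R_total = R_strand/N = 0.01142/8 = 1.43 mΩ

1.43 mΩ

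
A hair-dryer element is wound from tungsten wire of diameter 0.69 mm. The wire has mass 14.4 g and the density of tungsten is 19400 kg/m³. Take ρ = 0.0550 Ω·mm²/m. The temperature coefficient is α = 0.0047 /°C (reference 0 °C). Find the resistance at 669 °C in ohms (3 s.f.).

ρ = 0.0550 Ω·mm²/m = 5.50×10^-8 Ω·m
A = π(d/2)² = π(3.4500e-04 m)² = 3.7393e-07 m²
L = m/(density·A) = 0.0144/(19400×3.7393e-07) = 1.985 m
R = ρL/A = (5.50×10^-8)(1.985)/(3.7393e-07) = 0.292 Ω
R(669 °C) = 0.292 × (1 + 0.0047×669) = 1.21 Ω

1.21 Ω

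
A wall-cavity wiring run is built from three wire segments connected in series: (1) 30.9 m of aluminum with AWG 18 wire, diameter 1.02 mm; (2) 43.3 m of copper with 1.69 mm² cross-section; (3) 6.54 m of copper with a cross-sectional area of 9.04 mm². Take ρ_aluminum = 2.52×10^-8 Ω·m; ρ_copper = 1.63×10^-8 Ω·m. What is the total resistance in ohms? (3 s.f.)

Seg 1: A = π(1.02/2 mm)² = π(5.1000e-04 m)² = 8.171e-07 m²
R_1 = (2.52×10^-8)(30.9)/(8.171e-07) = 0.9529 Ω
Seg 2: A = 1.69 mm² = 1.690e-06 m²
R_2 = (1.63×10^-8)(43.3)/(1.690e-06) = 0.4176 Ω
Seg 3: A = 9.04 mm² = 9.040e-06 m²
R_3 = (1.63×10^-8)(6.54)/(9.040e-06) = 0.01179 Ω
R_total = R_1 + R_2 + R_3 = 1.38 Ω

1.38 Ω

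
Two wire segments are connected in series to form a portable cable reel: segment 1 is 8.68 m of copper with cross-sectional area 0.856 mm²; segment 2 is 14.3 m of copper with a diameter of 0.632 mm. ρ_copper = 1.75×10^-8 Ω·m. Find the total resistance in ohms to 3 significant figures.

Segment 1: A = 0.856 mm² = 8.560e-07 m²
R₁ = ρL/A = (1.75×10^-8)(8.68)/(8.560e-07) = 0.1775 Ω
Segment 2: A = π(d/2)² = π(3.1600e-04 m)² = 3.137e-07 m²
R₂ = (1.75×10^-8)(14.3)/(3.137e-07) = 0.7977 Ω
R = R₁ + R₂ = 0.975 Ω

0.975 Ω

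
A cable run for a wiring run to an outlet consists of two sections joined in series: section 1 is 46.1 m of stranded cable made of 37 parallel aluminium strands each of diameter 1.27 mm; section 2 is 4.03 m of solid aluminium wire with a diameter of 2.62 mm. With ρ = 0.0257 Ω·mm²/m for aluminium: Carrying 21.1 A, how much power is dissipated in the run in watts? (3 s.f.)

19.8 W

ρ = 0.0257 Ω·mm²/m = 2.57×10^-8 Ω·m
Section 1: A_strand = π(6.3500e-04)² = 1.267e-06 m²; R₁ = ρL/(N·A_s) = (2.57×10^-8)(46.1)/(37×1.267e-06) = 0.02528 Ω
Section 2: A = π(d/2)² = π(1.3100e-03 m)² = 5.391e-06 m²
R₂ = (2.57×10^-8)(4.03)/(5.391e-06) = 0.01921 Ω
R = R₁ + R₂ = 0.04449 Ω
P = I²R = (21.1)² × 0.04449 = 19.8 W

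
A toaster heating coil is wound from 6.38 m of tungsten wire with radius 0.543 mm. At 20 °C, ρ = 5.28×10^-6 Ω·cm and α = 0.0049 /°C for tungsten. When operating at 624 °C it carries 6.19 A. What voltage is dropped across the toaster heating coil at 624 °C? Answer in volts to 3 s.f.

ρ = 5.28×10^-6 Ω·cm = 5.28×10^-8 Ω·m
A = πr² = π(5.4300e-04 m)² = 9.263e-07 m²
R₍20₎ = ρL/A = (5.28×10^-8)(6.38)/(9.263e-07) = 0.3637 Ω
R₍624₎ = R₍20₎(1 + αΔT) = 0.3637 × (1 + 0.0049×604) = 1.44 Ω
V = IR = 6.19 × 1.44 = 8.91 V

8.91 V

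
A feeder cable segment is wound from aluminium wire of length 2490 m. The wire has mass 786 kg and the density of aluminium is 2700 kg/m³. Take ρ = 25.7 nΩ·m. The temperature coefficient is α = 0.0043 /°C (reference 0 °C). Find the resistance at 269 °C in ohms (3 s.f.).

ρ = 25.7 nΩ·m = 2.57×10^-8 Ω·m
A = m/(density·L) = 786/(2700×2490) = 1.1691e-04 m²
R = ρL/A = (2.57×10^-8)(2490)/(1.1691e-04) = 0.5474 Ω
R(269 °C) = 0.5474 × (1 + 0.0043×269) = 1.18 Ω

1.18 Ω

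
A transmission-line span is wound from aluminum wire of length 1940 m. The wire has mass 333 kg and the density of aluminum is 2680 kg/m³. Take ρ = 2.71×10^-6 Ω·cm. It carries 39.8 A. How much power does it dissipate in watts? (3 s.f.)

1300 W

ρ = 2.71×10^-6 Ω·cm = 2.71×10^-8 Ω·m
A = m/(density·L) = 333/(2680×1940) = 6.4048e-05 m²
R = ρL/A = (2.71×10^-8)(1940)/(6.4048e-05) = 0.8208 Ω
P = I²R = (39.8)² × 0.8208 = 1300 W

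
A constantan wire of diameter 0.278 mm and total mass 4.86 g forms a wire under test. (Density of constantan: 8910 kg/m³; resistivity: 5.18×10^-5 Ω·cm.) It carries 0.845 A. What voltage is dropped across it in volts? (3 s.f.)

64.8 V

ρ = 5.18×10^-5 Ω·cm = 5.18×10^-7 Ω·m
A = π(d/2)² = π(1.3900e-04 m)² = 6.0699e-08 m²
L = m/(density·A) = 0.00486/(8910×6.0699e-08) = 8.986 m
R = ρL/A = (5.18×10^-7)(8.986)/(6.0699e-08) = 76.69 Ω
V = IR = 0.845 × 76.69 = 64.8 V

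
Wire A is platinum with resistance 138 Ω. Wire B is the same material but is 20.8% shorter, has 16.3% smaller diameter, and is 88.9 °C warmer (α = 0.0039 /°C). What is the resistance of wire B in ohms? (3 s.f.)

R ∝ ρL/d² with ρ ∝ (1+αΔT), so R_B/R_A = (1 − 20.8/100) × (1 − 16.3/100)⁻² × (1 + 0.0039×88.9)
= 0.792 × 1.427 × 1.347 = 1.522
R_B = 1.522 × 138 = 210 Ω

210 Ω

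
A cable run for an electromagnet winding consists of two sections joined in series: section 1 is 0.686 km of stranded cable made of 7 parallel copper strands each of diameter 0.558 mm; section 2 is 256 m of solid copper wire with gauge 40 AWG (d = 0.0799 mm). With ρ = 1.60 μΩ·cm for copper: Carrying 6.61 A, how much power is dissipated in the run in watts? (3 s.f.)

36000 W

ρ = 1.60 μΩ·cm = 1.60×10^-8 Ω·m
Section 1: A_strand = π(2.7900e-04)² = 2.445e-07 m²; R₁ = ρL/(N·A_s) = (1.60×10^-8)(686)/(7×2.445e-07) = 6.412 Ω
Section 2: A = π(0.0799/2 mm)² = π(3.9950e-05 m)² = 5.014e-09 m²
R₂ = (1.60×10^-8)(256)/(5.014e-09) = 816.9 Ω
R = R₁ + R₂ = 823.3 Ω
P = I²R = (6.61)² × 823.3 = 36000 W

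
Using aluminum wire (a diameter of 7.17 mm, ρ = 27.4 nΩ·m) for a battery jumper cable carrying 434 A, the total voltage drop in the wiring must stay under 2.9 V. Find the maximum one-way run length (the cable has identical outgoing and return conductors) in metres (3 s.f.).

4.92 m

ρ = 27.4 nΩ·m = 2.74×10^-8 Ω·m
A = π(d/2)² = π(3.5850e-03 m)² = 4.038e-05 m²
L_max = V_max·A/(2·ρI) = (2.9)(4.038e-05)/(2×2.74×10^-8×434) = 4.92 m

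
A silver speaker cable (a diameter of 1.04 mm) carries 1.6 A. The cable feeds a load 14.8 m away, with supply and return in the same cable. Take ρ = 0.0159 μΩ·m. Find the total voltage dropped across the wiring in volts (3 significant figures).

0.886 V

ρ = 0.0159 μΩ·m = 1.59×10^-8 Ω·m
A = π(d/2)² = π(5.2000e-04 m)² = 8.495e-07 m²
Total conductor length (both ways) L = 2 × 14.8 = 29.6 m
R = ρL/A = (1.59×10^-8)(29.6)/(8.495e-07) = 0.554 Ω
V = IR = 1.6 × 0.554 = 0.886 V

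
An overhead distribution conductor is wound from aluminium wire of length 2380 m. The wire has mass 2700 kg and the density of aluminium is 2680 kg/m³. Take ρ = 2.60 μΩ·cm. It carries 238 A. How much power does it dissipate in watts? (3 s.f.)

ρ = 2.60 μΩ·cm = 2.60×10^-8 Ω·m
A = m/(density·L) = 2700/(2680×2380) = 4.2330e-04 m²
R = ρL/A = (2.60×10^-8)(2380)/(4.2330e-04) = 0.1462 Ω
P = I²R = (238)² × 0.1462 = 8280 W

8280 W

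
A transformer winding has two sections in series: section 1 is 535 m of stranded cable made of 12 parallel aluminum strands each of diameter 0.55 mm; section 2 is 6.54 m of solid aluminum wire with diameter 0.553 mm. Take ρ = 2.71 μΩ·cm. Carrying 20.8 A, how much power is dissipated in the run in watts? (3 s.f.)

ρ = 2.71 μΩ·cm = 2.71×10^-8 Ω·m
Section 1: A_strand = π(2.7500e-04)² = 2.376e-07 m²; R₁ = ρL/(N·A_s) = (2.71×10^-8)(535)/(12×2.376e-07) = 5.085 Ω
Section 2: A = π(d/2)² = π(2.7650e-04 m)² = 2.402e-07 m²
R₂ = (2.71×10^-8)(6.54)/(2.402e-07) = 0.7379 Ω
R = R₁ + R₂ = 5.823 Ω
P = I²R = (20.8)² × 5.823 = 2520 W

2520 W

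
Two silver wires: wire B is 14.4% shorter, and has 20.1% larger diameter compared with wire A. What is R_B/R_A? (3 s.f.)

R ∝ L/d², so R_B/R_A = (1 − 14.4/100) × (1 + 20.1/100)⁻²
= 0.856 × 0.6933 = 0.593

0.593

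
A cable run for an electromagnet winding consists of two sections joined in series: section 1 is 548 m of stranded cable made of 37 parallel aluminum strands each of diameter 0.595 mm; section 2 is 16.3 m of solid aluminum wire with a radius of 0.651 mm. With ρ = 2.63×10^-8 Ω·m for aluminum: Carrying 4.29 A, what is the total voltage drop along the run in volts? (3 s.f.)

Section 1: A_strand = π(2.9750e-04)² = 2.781e-07 m²; R₁ = ρL/(N·A_s) = (2.63×10^-8)(548)/(37×2.781e-07) = 1.401 Ω
Section 2: A = πr² = π(6.5100e-04 m)² = 1.331e-06 m²
R₂ = (2.63×10^-8)(16.3)/(1.331e-06) = 0.322 Ω
R = R₁ + R₂ = 1.723 Ω
V = IR = 4.29 × 1.723 = 7.39 V

7.39 V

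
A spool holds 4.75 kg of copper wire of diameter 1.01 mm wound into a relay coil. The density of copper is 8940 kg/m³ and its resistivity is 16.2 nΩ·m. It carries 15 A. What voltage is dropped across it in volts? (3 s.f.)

ρ = 16.2 nΩ·m = 1.62×10^-8 Ω·m
A = π(d/2)² = π(5.0500e-04 m)² = 8.0118e-07 m²
L = m/(density·A) = 4.75/(8940×8.0118e-07) = 663.2 m
R = ρL/A = (1.62×10^-8)(663.2)/(8.0118e-07) = 13.41 Ω
V = IR = 15 × 13.41 = 201 V

201 V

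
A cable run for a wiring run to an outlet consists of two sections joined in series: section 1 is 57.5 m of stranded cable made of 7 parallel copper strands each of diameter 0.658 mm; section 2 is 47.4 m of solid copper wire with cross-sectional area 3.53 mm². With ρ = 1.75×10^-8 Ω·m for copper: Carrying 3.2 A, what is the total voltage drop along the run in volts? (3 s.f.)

2.10 V

Section 1: A_strand = π(3.2900e-04)² = 3.400e-07 m²; R₁ = ρL/(N·A_s) = (1.75×10^-8)(57.5)/(7×3.400e-07) = 0.4227 Ω
Section 2: A = 3.53 mm² = 3.530e-06 m²
R₂ = (1.75×10^-8)(47.4)/(3.530e-06) = 0.235 Ω
R = R₁ + R₂ = 0.6577 Ω
V = IR = 3.2 × 0.6577 = 2.10 V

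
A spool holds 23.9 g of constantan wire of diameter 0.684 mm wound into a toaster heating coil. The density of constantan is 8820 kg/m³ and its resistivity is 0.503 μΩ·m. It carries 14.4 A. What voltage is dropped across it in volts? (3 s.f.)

ρ = 0.503 μΩ·m = 5.03×10^-7 Ω·m
A = π(d/2)² = π(3.4200e-04 m)² = 3.6745e-07 m²
L = m/(density·A) = 0.0239/(8820×3.6745e-07) = 7.374 m
R = ρL/A = (5.03×10^-7)(7.374)/(3.6745e-07) = 10.09 Ω
V = IR = 14.4 × 10.09 = 145 V

145 V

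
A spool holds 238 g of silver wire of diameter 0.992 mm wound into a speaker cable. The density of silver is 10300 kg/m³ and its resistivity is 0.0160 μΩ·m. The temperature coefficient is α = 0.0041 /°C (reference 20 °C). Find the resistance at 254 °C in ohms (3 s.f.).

ρ = 0.0160 μΩ·m = 1.60×10^-8 Ω·m
A = π(d/2)² = π(4.9600e-04 m)² = 7.7288e-07 m²
L = m/(density·A) = 0.238/(10300×7.7288e-07) = 29.9 m
R = ρL/A = (1.60×10^-8)(29.9)/(7.7288e-07) = 0.6189 Ω
R(254 °C) = 0.6189 × (1 + 0.0041×234) = 1.21 Ω

1.21 Ω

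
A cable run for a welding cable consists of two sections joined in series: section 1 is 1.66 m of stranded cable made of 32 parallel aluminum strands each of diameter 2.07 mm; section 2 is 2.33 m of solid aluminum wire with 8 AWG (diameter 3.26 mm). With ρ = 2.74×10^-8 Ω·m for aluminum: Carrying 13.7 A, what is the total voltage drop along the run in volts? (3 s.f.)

0.111 V

Section 1: A_strand = π(1.0350e-03)² = 3.365e-06 m²; R₁ = ρL/(N·A_s) = (2.74×10^-8)(1.66)/(32×3.365e-06) = 4.224×10^-4 Ω
Section 2: A = π(3.26/2 mm)² = π(1.6300e-03 m)² = 8.347e-06 m²
R₂ = (2.74×10^-8)(2.33)/(8.347e-06) = 0.007649 Ω
R = R₁ + R₂ = 0.008071 Ω
V = IR = 13.7 × 0.008071 = 0.111 V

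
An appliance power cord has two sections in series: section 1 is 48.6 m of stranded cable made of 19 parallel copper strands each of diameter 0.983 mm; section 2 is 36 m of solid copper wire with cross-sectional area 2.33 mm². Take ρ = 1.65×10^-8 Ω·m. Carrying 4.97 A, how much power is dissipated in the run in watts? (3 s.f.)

7.67 W

Section 1: A_strand = π(4.9150e-04)² = 7.589e-07 m²; R₁ = ρL/(N·A_s) = (1.65×10^-8)(48.6)/(19×7.589e-07) = 0.05561 Ω
Section 2: A = 2.33 mm² = 2.330e-06 m²
R₂ = (1.65×10^-8)(36)/(2.330e-06) = 0.2549 Ω
R = R₁ + R₂ = 0.3105 Ω
P = I²R = (4.97)² × 0.3105 = 7.67 W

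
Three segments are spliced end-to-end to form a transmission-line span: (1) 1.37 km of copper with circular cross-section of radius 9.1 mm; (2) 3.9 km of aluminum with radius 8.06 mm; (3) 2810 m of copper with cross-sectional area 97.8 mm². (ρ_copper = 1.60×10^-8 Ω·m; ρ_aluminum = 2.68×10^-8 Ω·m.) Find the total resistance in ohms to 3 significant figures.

Seg 1: A = πr² = π(9.1000e-03 m)² = 2.602e-04 m²
R_1 = (1.60×10^-8)(1370)/(2.602e-04) = 0.08426 Ω
Seg 2: A = πr² = π(8.0600e-03 m)² = 2.041e-04 m²
R_2 = (2.68×10^-8)(3900)/(2.041e-04) = 0.5121 Ω
Seg 3: A = 97.8 mm² = 9.780e-05 m²
R_3 = (1.60×10^-8)(2810)/(9.780e-05) = 0.4597 Ω
R_total = R_1 + R_2 + R_3 = 1.06 Ω

1.06 Ω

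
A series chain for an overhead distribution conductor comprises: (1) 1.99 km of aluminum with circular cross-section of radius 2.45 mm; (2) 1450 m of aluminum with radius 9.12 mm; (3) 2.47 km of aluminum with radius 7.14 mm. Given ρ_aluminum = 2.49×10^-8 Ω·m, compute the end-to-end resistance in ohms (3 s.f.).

Seg 1: A = πr² = π(2.4500e-03 m)² = 1.886e-05 m²
R_1 = (2.49×10^-8)(1990)/(1.886e-05) = 2.628 Ω
Seg 2: A = πr² = π(9.1200e-03 m)² = 2.613e-04 m²
R_2 = (2.49×10^-8)(1450)/(2.613e-04) = 0.1382 Ω
Seg 3: A = πr² = π(7.1400e-03 m)² = 1.602e-04 m²
R_3 = (2.49×10^-8)(2470)/(1.602e-04) = 0.384 Ω
R_total = R_1 + R_2 + R_3 = 3.15 Ω

3.15 Ω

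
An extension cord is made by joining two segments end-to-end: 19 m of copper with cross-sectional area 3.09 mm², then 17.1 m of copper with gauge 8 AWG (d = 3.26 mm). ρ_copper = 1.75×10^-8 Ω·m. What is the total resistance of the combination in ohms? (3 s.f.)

Segment 1: A = 3.09 mm² = 3.090e-06 m²
R₁ = ρL/A = (1.75×10^-8)(19)/(3.090e-06) = 0.1076 Ω
Segment 2: A = π(3.26/2 mm)² = π(1.6300e-03 m)² = 8.347e-06 m²
R₂ = (1.75×10^-8)(17.1)/(8.347e-06) = 0.03585 Ω
R = R₁ + R₂ = 0.143 Ω

0.143 Ω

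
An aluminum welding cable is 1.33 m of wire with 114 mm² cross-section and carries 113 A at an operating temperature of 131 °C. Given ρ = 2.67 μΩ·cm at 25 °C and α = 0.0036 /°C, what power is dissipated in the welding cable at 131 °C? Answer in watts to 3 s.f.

5.50 W

ρ = 2.67 μΩ·cm = 2.67×10^-8 Ω·m
A = 114 mm² = 1.140e-04 m²
R₍25₎ = ρL/A = (2.67×10^-8)(1.33)/(1.140e-04) = 3.115×10^-4 Ω
R₍131₎ = R₍25₎(1 + αΔT) = 3.115×10^-4 × (1 + 0.0036×106) = 4.304×10^-4 Ω
P = I²R = (113)² × 4.304×10^-4 = 5.50 W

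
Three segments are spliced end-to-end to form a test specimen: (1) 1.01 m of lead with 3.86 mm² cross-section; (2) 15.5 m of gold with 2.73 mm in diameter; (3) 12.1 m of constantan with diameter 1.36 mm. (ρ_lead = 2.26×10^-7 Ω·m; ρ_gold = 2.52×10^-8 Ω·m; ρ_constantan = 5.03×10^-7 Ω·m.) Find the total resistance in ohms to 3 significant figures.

4.32 Ω

Seg 1: A = 3.86 mm² = 3.860e-06 m²
R_1 = (2.26×10^-7)(1.01)/(3.860e-06) = 0.05913 Ω
Seg 2: A = π(d/2)² = π(1.3650e-03 m)² = 5.853e-06 m²
R_2 = (2.52×10^-8)(15.5)/(5.853e-06) = 0.06673 Ω
Seg 3: A = π(d/2)² = π(6.8000e-04 m)² = 1.453e-06 m²
R_3 = (5.03×10^-7)(12.1)/(1.453e-06) = 4.19 Ω
R_total = R_1 + R_2 + R_3 = 4.32 Ω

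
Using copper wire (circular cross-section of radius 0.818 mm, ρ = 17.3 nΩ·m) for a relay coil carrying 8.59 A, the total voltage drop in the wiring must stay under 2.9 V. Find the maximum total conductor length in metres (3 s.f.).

41.0 m

ρ = 17.3 nΩ·m = 1.73×10^-8 Ω·m
A = πr² = π(8.1800e-04 m)² = 2.102e-06 m²
L_max = V_max·A/(1·ρI) = (2.9)(2.102e-06)/(1.73×10^-8×8.59) = 41.0 m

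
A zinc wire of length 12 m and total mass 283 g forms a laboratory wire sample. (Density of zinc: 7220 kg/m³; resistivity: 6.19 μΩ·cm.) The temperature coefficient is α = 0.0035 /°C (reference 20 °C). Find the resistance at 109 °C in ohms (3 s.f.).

ρ = 6.19 μΩ·cm = 6.19×10^-8 Ω·m
A = m/(density·L) = 0.283/(7220×12) = 3.2664e-06 m²
R = ρL/A = (6.19×10^-8)(12)/(3.2664e-06) = 0.2274 Ω
R(109 °C) = 0.2274 × (1 + 0.0035×89) = 0.298 Ω

0.298 Ω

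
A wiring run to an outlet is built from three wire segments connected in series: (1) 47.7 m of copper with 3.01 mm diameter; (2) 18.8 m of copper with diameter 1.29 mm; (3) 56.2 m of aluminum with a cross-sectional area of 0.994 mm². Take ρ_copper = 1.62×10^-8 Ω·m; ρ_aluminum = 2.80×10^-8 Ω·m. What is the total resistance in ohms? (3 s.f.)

Seg 1: A = π(d/2)² = π(1.5050e-03 m)² = 7.116e-06 m²
R_1 = (1.62×10^-8)(47.7)/(7.116e-06) = 0.1086 Ω
Seg 2: A = π(d/2)² = π(6.4500e-04 m)² = 1.307e-06 m²
R_2 = (1.62×10^-8)(18.8)/(1.307e-06) = 0.233 Ω
Seg 3: A = 0.994 mm² = 9.940e-07 m²
R_3 = (2.80×10^-8)(56.2)/(9.940e-07) = 1.583 Ω
R_total = R_1 + R_2 + R_3 = 1.92 Ω

1.92 Ω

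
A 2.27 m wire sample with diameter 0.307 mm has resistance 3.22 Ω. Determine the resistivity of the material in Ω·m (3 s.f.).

A = π(d/2)² = π(1.5350e-04 m)² = 7.402e-08 m²
ρ = RA/L = (3.22)(7.402e-08)/(2.27) = 1.05×10^-7 Ω·m

1.05×10^-7 Ω·m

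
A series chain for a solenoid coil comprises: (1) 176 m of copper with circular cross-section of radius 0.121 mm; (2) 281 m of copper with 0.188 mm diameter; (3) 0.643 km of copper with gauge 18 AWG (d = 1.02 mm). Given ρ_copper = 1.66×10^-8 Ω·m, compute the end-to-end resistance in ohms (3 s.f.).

Seg 1: A = πr² = π(1.2100e-04 m)² = 4.600e-08 m²
R_1 = (1.66×10^-8)(176)/(4.600e-08) = 63.52 Ω
Seg 2: A = π(d/2)² = π(9.4000e-05 m)² = 2.776e-08 m²
R_2 = (1.66×10^-8)(281)/(2.776e-08) = 168 Ω
Seg 3: A = π(1.02/2 mm)² = π(5.1000e-04 m)² = 8.171e-07 m²
R_3 = (1.66×10^-8)(643)/(8.171e-07) = 13.06 Ω
R_total = R_1 + R_2 + R_3 = 245 Ω

245 Ω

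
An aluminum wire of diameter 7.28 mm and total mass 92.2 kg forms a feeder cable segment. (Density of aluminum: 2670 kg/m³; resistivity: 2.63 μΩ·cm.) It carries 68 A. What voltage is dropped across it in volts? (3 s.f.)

35.6 V

ρ = 2.63 μΩ·cm = 2.63×10^-8 Ω·m
A = π(d/2)² = π(3.6400e-03 m)² = 4.1625e-05 m²
L = m/(density·A) = 92.2/(2670×4.1625e-05) = 829.6 m
R = ρL/A = (2.63×10^-8)(829.6)/(4.1625e-05) = 0.5242 Ω
V = IR = 68 × 0.5242 = 35.6 V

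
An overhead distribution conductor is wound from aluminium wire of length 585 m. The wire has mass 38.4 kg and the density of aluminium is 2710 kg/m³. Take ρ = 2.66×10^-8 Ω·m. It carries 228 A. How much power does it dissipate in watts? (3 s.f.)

33400 W

A = m/(density·L) = 38.4/(2710×585) = 2.4222e-05 m²
R = ρL/A = (2.66×10^-8)(585)/(2.4222e-05) = 0.6424 Ω
P = I²R = (228)² × 0.6424 = 33400 W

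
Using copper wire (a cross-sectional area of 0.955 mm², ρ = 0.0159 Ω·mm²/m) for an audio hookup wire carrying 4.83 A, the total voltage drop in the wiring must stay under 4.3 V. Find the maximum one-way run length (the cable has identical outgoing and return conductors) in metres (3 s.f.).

26.7 m

ρ = 0.0159 Ω·mm²/m = 1.59×10^-8 Ω·m
A = 0.955 mm² = 9.550e-07 m²
L_max = V_max·A/(2·ρI) = (4.3)(9.550e-07)/(2×1.59×10^-8×4.83) = 26.7 m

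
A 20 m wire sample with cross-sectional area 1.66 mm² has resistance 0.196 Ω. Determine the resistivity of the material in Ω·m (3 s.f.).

1.63×10^-8 Ω·m

A = 1.66 mm² = 1.660e-06 m²
ρ = RA/L = (0.196)(1.660e-06)/(20) = 1.63×10^-8 Ω·m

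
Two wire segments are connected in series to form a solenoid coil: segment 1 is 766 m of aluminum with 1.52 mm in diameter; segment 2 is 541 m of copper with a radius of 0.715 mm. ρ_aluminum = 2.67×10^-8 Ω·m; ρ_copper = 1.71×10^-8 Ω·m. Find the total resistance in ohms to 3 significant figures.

17.0 Ω

Segment 1: A = π(d/2)² = π(7.6000e-04 m)² = 1.815e-06 m²
R₁ = ρL/A = (2.67×10^-8)(766)/(1.815e-06) = 11.27 Ω
Segment 2: A = πr² = π(7.1500e-04 m)² = 1.606e-06 m²
R₂ = (1.71×10^-8)(541)/(1.606e-06) = 5.76 Ω
R = R₁ + R₂ = 17.0 Ω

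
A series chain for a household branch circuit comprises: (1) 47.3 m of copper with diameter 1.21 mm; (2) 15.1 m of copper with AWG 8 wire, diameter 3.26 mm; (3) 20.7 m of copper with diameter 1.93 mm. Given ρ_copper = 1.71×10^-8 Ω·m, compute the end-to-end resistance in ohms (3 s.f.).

Seg 1: A = π(d/2)² = π(6.0500e-04 m)² = 1.150e-06 m²
R_1 = (1.71×10^-8)(47.3)/(1.150e-06) = 0.7034 Ω
Seg 2: A = π(3.26/2 mm)² = π(1.6300e-03 m)² = 8.347e-06 m²
R_2 = (1.71×10^-8)(15.1)/(8.347e-06) = 0.03093 Ω
Seg 3: A = π(d/2)² = π(9.6500e-04 m)² = 2.926e-06 m²
R_3 = (1.71×10^-8)(20.7)/(2.926e-06) = 0.121 Ω
R_total = R_1 + R_2 + R_3 = 0.855 Ω

0.855 Ω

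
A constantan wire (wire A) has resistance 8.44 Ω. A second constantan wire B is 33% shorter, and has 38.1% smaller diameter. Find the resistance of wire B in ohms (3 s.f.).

14.8 Ω

R ∝ L/d², so R_B/R_A = (1 − 33/100) × (1 − 38.1/100)⁻²
= 0.67 × 2.61 = 1.749
R_B = 1.749 × 8.44 = 14.8 Ω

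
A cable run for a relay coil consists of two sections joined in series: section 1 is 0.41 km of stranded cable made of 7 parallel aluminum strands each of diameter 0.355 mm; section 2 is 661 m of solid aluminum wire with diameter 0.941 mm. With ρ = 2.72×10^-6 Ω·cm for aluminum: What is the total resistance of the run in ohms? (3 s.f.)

41.9 Ω

ρ = 2.72×10^-6 Ω·cm = 2.72×10^-8 Ω·m
Section 1: A_strand = π(1.7750e-04)² = 9.898e-08 m²; R₁ = ρL/(N·A_s) = (2.72×10^-8)(410)/(7×9.898e-08) = 16.1 Ω
Section 2: A = π(d/2)² = π(4.7050e-04 m)² = 6.955e-07 m²
R₂ = (2.72×10^-8)(661)/(6.955e-07) = 25.85 Ω
R = R₁ + R₂ = 41.9 Ω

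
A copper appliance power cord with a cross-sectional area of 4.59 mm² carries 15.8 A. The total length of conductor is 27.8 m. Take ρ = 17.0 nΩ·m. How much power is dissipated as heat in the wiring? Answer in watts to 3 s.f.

ρ = 17.0 nΩ·m = 1.70×10^-8 Ω·m
A = 4.59 mm² = 4.590e-06 m²
R = ρL/A = (1.70×10^-8)(27.8)/(4.590e-06) = 0.103 Ω
P = I²R = (15.8)² × 0.103 = 25.7 W

25.7 W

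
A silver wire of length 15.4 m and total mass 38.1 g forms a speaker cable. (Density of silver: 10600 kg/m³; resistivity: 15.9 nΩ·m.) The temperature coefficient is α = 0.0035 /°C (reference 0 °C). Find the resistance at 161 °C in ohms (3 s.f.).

1.64 Ω

ρ = 15.9 nΩ·m = 1.59×10^-8 Ω·m
A = m/(density·L) = 0.0381/(10600×15.4) = 2.3340e-07 m²
R = ρL/A = (1.59×10^-8)(15.4)/(2.3340e-07) = 1.049 Ω
R(161 °C) = 1.049 × (1 + 0.0035×161) = 1.64 Ω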